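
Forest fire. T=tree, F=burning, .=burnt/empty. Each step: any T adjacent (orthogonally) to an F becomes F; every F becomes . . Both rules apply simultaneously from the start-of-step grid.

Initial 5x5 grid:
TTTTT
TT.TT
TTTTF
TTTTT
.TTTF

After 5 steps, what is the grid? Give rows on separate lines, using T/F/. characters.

Step 1: 4 trees catch fire, 2 burn out
  TTTTT
  TT.TF
  TTTF.
  TTTTF
  .TTF.
Step 2: 5 trees catch fire, 4 burn out
  TTTTF
  TT.F.
  TTF..
  TTTF.
  .TF..
Step 3: 4 trees catch fire, 5 burn out
  TTTF.
  TT...
  TF...
  TTF..
  .F...
Step 4: 4 trees catch fire, 4 burn out
  TTF..
  TF...
  F....
  TF...
  .....
Step 5: 3 trees catch fire, 4 burn out
  TF...
  F....
  .....
  F....
  .....

TF...
F....
.....
F....
.....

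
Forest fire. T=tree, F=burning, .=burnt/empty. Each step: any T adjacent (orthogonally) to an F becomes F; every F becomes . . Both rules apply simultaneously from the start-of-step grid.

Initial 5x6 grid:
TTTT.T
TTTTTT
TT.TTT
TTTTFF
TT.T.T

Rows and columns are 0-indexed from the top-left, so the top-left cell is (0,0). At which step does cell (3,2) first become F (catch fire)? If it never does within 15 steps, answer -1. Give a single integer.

Step 1: cell (3,2)='T' (+4 fires, +2 burnt)
Step 2: cell (3,2)='F' (+5 fires, +4 burnt)
  -> target ignites at step 2
Step 3: cell (3,2)='.' (+3 fires, +5 burnt)
Step 4: cell (3,2)='.' (+5 fires, +3 burnt)
Step 5: cell (3,2)='.' (+4 fires, +5 burnt)
Step 6: cell (3,2)='.' (+2 fires, +4 burnt)
Step 7: cell (3,2)='.' (+1 fires, +2 burnt)
Step 8: cell (3,2)='.' (+0 fires, +1 burnt)
  fire out at step 8

2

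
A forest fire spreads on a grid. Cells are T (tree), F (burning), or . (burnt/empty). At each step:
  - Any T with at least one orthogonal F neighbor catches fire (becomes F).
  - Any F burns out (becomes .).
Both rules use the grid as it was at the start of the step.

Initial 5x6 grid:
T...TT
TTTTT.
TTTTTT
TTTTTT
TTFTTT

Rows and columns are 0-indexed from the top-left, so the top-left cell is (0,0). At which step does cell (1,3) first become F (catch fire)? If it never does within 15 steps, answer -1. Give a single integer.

Step 1: cell (1,3)='T' (+3 fires, +1 burnt)
Step 2: cell (1,3)='T' (+5 fires, +3 burnt)
Step 3: cell (1,3)='T' (+6 fires, +5 burnt)
Step 4: cell (1,3)='F' (+5 fires, +6 burnt)
  -> target ignites at step 4
Step 5: cell (1,3)='.' (+3 fires, +5 burnt)
Step 6: cell (1,3)='.' (+2 fires, +3 burnt)
Step 7: cell (1,3)='.' (+1 fires, +2 burnt)
Step 8: cell (1,3)='.' (+0 fires, +1 burnt)
  fire out at step 8

4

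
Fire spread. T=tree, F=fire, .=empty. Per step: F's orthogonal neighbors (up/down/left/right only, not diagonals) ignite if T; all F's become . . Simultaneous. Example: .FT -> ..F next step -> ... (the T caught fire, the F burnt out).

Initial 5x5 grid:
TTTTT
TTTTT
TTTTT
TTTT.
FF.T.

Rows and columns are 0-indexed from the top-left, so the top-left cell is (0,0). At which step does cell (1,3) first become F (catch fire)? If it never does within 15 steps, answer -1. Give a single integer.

Step 1: cell (1,3)='T' (+2 fires, +2 burnt)
Step 2: cell (1,3)='T' (+3 fires, +2 burnt)
Step 3: cell (1,3)='T' (+4 fires, +3 burnt)
Step 4: cell (1,3)='T' (+5 fires, +4 burnt)
Step 5: cell (1,3)='F' (+3 fires, +5 burnt)
  -> target ignites at step 5
Step 6: cell (1,3)='.' (+2 fires, +3 burnt)
Step 7: cell (1,3)='.' (+1 fires, +2 burnt)
Step 8: cell (1,3)='.' (+0 fires, +1 burnt)
  fire out at step 8

5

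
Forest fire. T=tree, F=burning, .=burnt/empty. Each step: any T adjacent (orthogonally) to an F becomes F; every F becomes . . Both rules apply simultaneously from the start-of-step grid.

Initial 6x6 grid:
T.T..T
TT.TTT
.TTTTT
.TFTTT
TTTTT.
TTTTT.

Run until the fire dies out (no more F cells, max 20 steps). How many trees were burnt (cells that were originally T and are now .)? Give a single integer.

Answer: 26

Derivation:
Step 1: +4 fires, +1 burnt (F count now 4)
Step 2: +6 fires, +4 burnt (F count now 6)
Step 3: +8 fires, +6 burnt (F count now 8)
Step 4: +5 fires, +8 burnt (F count now 5)
Step 5: +2 fires, +5 burnt (F count now 2)
Step 6: +1 fires, +2 burnt (F count now 1)
Step 7: +0 fires, +1 burnt (F count now 0)
Fire out after step 7
Initially T: 27, now '.': 35
Total burnt (originally-T cells now '.'): 26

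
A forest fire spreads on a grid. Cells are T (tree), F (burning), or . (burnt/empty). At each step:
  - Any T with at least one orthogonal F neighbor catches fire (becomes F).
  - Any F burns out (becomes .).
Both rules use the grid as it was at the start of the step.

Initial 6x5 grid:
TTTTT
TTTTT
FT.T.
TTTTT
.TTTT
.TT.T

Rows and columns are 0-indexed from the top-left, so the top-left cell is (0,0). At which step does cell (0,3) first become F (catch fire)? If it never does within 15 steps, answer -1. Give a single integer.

Step 1: cell (0,3)='T' (+3 fires, +1 burnt)
Step 2: cell (0,3)='T' (+3 fires, +3 burnt)
Step 3: cell (0,3)='T' (+4 fires, +3 burnt)
Step 4: cell (0,3)='T' (+5 fires, +4 burnt)
Step 5: cell (0,3)='F' (+6 fires, +5 burnt)
  -> target ignites at step 5
Step 6: cell (0,3)='.' (+2 fires, +6 burnt)
Step 7: cell (0,3)='.' (+1 fires, +2 burnt)
Step 8: cell (0,3)='.' (+0 fires, +1 burnt)
  fire out at step 8

5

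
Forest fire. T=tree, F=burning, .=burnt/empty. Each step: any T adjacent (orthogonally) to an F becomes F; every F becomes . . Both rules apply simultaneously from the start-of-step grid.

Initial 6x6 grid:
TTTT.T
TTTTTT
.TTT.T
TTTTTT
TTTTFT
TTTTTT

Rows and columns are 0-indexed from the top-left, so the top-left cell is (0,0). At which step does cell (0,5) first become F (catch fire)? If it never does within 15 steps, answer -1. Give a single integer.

Step 1: cell (0,5)='T' (+4 fires, +1 burnt)
Step 2: cell (0,5)='T' (+5 fires, +4 burnt)
Step 3: cell (0,5)='T' (+5 fires, +5 burnt)
Step 4: cell (0,5)='T' (+6 fires, +5 burnt)
Step 5: cell (0,5)='F' (+7 fires, +6 burnt)
  -> target ignites at step 5
Step 6: cell (0,5)='.' (+2 fires, +7 burnt)
Step 7: cell (0,5)='.' (+2 fires, +2 burnt)
Step 8: cell (0,5)='.' (+1 fires, +2 burnt)
Step 9: cell (0,5)='.' (+0 fires, +1 burnt)
  fire out at step 9

5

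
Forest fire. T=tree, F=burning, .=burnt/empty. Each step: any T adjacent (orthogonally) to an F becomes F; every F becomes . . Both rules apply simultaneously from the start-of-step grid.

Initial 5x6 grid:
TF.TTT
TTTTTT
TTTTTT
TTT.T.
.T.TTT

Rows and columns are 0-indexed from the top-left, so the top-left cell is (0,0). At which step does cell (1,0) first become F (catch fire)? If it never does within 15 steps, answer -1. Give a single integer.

Step 1: cell (1,0)='T' (+2 fires, +1 burnt)
Step 2: cell (1,0)='F' (+3 fires, +2 burnt)
  -> target ignites at step 2
Step 3: cell (1,0)='.' (+4 fires, +3 burnt)
Step 4: cell (1,0)='.' (+6 fires, +4 burnt)
Step 5: cell (1,0)='.' (+3 fires, +6 burnt)
Step 6: cell (1,0)='.' (+3 fires, +3 burnt)
Step 7: cell (1,0)='.' (+1 fires, +3 burnt)
Step 8: cell (1,0)='.' (+2 fires, +1 burnt)
Step 9: cell (1,0)='.' (+0 fires, +2 burnt)
  fire out at step 9

2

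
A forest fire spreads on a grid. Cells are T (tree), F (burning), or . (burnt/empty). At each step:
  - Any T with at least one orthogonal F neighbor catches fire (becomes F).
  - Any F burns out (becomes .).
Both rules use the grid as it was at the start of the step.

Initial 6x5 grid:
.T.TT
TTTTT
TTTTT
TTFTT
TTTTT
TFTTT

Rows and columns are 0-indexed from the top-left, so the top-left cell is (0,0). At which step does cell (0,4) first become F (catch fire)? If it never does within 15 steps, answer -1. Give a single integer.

Step 1: cell (0,4)='T' (+7 fires, +2 burnt)
Step 2: cell (0,4)='T' (+8 fires, +7 burnt)
Step 3: cell (0,4)='T' (+6 fires, +8 burnt)
Step 4: cell (0,4)='T' (+4 fires, +6 burnt)
Step 5: cell (0,4)='F' (+1 fires, +4 burnt)
  -> target ignites at step 5
Step 6: cell (0,4)='.' (+0 fires, +1 burnt)
  fire out at step 6

5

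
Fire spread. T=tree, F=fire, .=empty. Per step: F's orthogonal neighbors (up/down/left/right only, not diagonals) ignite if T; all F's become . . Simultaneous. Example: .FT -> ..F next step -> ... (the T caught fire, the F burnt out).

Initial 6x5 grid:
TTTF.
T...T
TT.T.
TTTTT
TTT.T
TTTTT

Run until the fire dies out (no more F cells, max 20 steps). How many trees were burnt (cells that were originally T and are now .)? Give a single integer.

Step 1: +1 fires, +1 burnt (F count now 1)
Step 2: +1 fires, +1 burnt (F count now 1)
Step 3: +1 fires, +1 burnt (F count now 1)
Step 4: +1 fires, +1 burnt (F count now 1)
Step 5: +1 fires, +1 burnt (F count now 1)
Step 6: +2 fires, +1 burnt (F count now 2)
Step 7: +2 fires, +2 burnt (F count now 2)
Step 8: +3 fires, +2 burnt (F count now 3)
Step 9: +3 fires, +3 burnt (F count now 3)
Step 10: +3 fires, +3 burnt (F count now 3)
Step 11: +2 fires, +3 burnt (F count now 2)
Step 12: +1 fires, +2 burnt (F count now 1)
Step 13: +0 fires, +1 burnt (F count now 0)
Fire out after step 13
Initially T: 22, now '.': 29
Total burnt (originally-T cells now '.'): 21

Answer: 21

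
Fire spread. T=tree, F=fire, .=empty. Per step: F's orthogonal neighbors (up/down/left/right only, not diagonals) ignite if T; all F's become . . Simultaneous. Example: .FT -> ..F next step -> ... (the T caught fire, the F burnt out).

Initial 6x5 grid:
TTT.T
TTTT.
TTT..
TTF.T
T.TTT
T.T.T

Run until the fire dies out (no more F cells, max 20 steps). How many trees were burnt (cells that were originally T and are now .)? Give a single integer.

Step 1: +3 fires, +1 burnt (F count now 3)
Step 2: +5 fires, +3 burnt (F count now 5)
Step 3: +6 fires, +5 burnt (F count now 6)
Step 4: +5 fires, +6 burnt (F count now 5)
Step 5: +1 fires, +5 burnt (F count now 1)
Step 6: +0 fires, +1 burnt (F count now 0)
Fire out after step 6
Initially T: 21, now '.': 29
Total burnt (originally-T cells now '.'): 20

Answer: 20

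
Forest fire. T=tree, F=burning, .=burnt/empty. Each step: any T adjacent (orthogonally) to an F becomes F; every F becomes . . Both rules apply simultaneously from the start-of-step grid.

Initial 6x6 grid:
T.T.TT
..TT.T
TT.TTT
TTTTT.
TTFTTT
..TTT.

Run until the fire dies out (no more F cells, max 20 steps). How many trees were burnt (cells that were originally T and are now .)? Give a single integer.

Answer: 24

Derivation:
Step 1: +4 fires, +1 burnt (F count now 4)
Step 2: +5 fires, +4 burnt (F count now 5)
Step 3: +6 fires, +5 burnt (F count now 6)
Step 4: +3 fires, +6 burnt (F count now 3)
Step 5: +2 fires, +3 burnt (F count now 2)
Step 6: +2 fires, +2 burnt (F count now 2)
Step 7: +1 fires, +2 burnt (F count now 1)
Step 8: +1 fires, +1 burnt (F count now 1)
Step 9: +0 fires, +1 burnt (F count now 0)
Fire out after step 9
Initially T: 25, now '.': 35
Total burnt (originally-T cells now '.'): 24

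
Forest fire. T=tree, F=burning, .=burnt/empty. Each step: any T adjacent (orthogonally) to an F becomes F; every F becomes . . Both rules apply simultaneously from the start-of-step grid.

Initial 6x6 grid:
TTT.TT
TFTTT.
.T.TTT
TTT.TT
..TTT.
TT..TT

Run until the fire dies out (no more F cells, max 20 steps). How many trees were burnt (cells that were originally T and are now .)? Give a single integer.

Step 1: +4 fires, +1 burnt (F count now 4)
Step 2: +4 fires, +4 burnt (F count now 4)
Step 3: +4 fires, +4 burnt (F count now 4)
Step 4: +3 fires, +4 burnt (F count now 3)
Step 5: +4 fires, +3 burnt (F count now 4)
Step 6: +2 fires, +4 burnt (F count now 2)
Step 7: +1 fires, +2 burnt (F count now 1)
Step 8: +1 fires, +1 burnt (F count now 1)
Step 9: +0 fires, +1 burnt (F count now 0)
Fire out after step 9
Initially T: 25, now '.': 34
Total burnt (originally-T cells now '.'): 23

Answer: 23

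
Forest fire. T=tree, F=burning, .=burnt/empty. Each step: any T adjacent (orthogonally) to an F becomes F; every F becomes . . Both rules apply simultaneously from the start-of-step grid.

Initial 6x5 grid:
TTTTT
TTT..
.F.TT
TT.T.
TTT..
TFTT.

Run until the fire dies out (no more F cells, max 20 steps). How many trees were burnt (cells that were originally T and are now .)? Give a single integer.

Step 1: +5 fires, +2 burnt (F count now 5)
Step 2: +7 fires, +5 burnt (F count now 7)
Step 3: +2 fires, +7 burnt (F count now 2)
Step 4: +1 fires, +2 burnt (F count now 1)
Step 5: +1 fires, +1 burnt (F count now 1)
Step 6: +0 fires, +1 burnt (F count now 0)
Fire out after step 6
Initially T: 19, now '.': 27
Total burnt (originally-T cells now '.'): 16

Answer: 16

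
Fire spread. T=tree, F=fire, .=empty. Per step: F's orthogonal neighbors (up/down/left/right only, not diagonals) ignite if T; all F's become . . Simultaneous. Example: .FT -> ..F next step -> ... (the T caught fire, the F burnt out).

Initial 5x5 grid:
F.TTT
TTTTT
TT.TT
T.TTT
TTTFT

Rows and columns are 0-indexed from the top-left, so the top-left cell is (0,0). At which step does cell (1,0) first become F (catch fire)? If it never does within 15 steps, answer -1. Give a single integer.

Step 1: cell (1,0)='F' (+4 fires, +2 burnt)
  -> target ignites at step 1
Step 2: cell (1,0)='.' (+6 fires, +4 burnt)
Step 3: cell (1,0)='.' (+6 fires, +6 burnt)
Step 4: cell (1,0)='.' (+3 fires, +6 burnt)
Step 5: cell (1,0)='.' (+1 fires, +3 burnt)
Step 6: cell (1,0)='.' (+0 fires, +1 burnt)
  fire out at step 6

1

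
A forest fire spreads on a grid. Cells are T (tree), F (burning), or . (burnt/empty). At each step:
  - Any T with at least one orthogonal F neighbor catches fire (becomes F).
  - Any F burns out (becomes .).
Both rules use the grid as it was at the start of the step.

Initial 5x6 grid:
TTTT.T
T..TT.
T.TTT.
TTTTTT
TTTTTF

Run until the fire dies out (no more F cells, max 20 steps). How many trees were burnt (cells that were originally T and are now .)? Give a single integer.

Answer: 22

Derivation:
Step 1: +2 fires, +1 burnt (F count now 2)
Step 2: +2 fires, +2 burnt (F count now 2)
Step 3: +3 fires, +2 burnt (F count now 3)
Step 4: +4 fires, +3 burnt (F count now 4)
Step 5: +4 fires, +4 burnt (F count now 4)
Step 6: +2 fires, +4 burnt (F count now 2)
Step 7: +2 fires, +2 burnt (F count now 2)
Step 8: +2 fires, +2 burnt (F count now 2)
Step 9: +1 fires, +2 burnt (F count now 1)
Step 10: +0 fires, +1 burnt (F count now 0)
Fire out after step 10
Initially T: 23, now '.': 29
Total burnt (originally-T cells now '.'): 22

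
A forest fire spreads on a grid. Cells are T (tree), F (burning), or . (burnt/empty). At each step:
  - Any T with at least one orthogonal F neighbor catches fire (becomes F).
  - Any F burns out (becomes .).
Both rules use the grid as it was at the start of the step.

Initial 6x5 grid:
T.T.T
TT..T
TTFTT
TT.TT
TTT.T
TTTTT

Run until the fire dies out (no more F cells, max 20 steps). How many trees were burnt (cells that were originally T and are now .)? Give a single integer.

Step 1: +2 fires, +1 burnt (F count now 2)
Step 2: +5 fires, +2 burnt (F count now 5)
Step 3: +5 fires, +5 burnt (F count now 5)
Step 4: +6 fires, +5 burnt (F count now 6)
Step 5: +3 fires, +6 burnt (F count now 3)
Step 6: +1 fires, +3 burnt (F count now 1)
Step 7: +0 fires, +1 burnt (F count now 0)
Fire out after step 7
Initially T: 23, now '.': 29
Total burnt (originally-T cells now '.'): 22

Answer: 22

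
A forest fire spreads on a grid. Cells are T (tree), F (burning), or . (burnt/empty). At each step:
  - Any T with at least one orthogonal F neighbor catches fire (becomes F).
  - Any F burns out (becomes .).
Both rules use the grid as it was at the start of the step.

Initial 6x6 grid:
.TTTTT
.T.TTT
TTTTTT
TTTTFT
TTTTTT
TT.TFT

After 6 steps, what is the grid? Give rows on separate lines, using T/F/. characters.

Step 1: 6 trees catch fire, 2 burn out
  .TTTTT
  .T.TTT
  TTTTFT
  TTTF.F
  TTTTFT
  TT.F.F
Step 2: 6 trees catch fire, 6 burn out
  .TTTTT
  .T.TFT
  TTTF.F
  TTF...
  TTTF.F
  TT....
Step 3: 6 trees catch fire, 6 burn out
  .TTTFT
  .T.F.F
  TTF...
  TF....
  TTF...
  TT....
Step 4: 5 trees catch fire, 6 burn out
  .TTF.F
  .T....
  TF....
  F.....
  TF....
  TT....
Step 5: 5 trees catch fire, 5 burn out
  .TF...
  .F....
  F.....
  ......
  F.....
  TF....
Step 6: 2 trees catch fire, 5 burn out
  .F....
  ......
  ......
  ......
  ......
  F.....

.F....
......
......
......
......
F.....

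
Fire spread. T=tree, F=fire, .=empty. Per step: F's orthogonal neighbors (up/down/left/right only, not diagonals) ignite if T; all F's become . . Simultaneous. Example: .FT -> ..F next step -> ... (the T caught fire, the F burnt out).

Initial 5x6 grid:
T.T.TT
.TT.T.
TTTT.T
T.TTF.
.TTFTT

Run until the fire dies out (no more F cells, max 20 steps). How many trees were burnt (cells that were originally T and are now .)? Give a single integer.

Step 1: +3 fires, +2 burnt (F count now 3)
Step 2: +4 fires, +3 burnt (F count now 4)
Step 3: +1 fires, +4 burnt (F count now 1)
Step 4: +2 fires, +1 burnt (F count now 2)
Step 5: +3 fires, +2 burnt (F count now 3)
Step 6: +1 fires, +3 burnt (F count now 1)
Step 7: +0 fires, +1 burnt (F count now 0)
Fire out after step 7
Initially T: 19, now '.': 25
Total burnt (originally-T cells now '.'): 14

Answer: 14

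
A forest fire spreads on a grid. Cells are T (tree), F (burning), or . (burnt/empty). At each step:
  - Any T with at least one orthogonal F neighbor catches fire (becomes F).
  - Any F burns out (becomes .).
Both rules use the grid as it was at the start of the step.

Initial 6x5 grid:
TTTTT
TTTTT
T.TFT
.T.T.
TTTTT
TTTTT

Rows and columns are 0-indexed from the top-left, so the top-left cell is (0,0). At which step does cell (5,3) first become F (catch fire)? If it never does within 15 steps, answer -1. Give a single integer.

Step 1: cell (5,3)='T' (+4 fires, +1 burnt)
Step 2: cell (5,3)='T' (+4 fires, +4 burnt)
Step 3: cell (5,3)='F' (+6 fires, +4 burnt)
  -> target ignites at step 3
Step 4: cell (5,3)='.' (+5 fires, +6 burnt)
Step 5: cell (5,3)='.' (+5 fires, +5 burnt)
Step 6: cell (5,3)='.' (+1 fires, +5 burnt)
Step 7: cell (5,3)='.' (+0 fires, +1 burnt)
  fire out at step 7

3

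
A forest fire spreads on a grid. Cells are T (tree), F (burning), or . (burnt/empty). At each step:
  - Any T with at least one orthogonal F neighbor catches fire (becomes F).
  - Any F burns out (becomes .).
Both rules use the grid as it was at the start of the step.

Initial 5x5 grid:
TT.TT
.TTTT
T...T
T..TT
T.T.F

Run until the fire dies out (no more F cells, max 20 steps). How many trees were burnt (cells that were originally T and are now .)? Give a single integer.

Answer: 11

Derivation:
Step 1: +1 fires, +1 burnt (F count now 1)
Step 2: +2 fires, +1 burnt (F count now 2)
Step 3: +1 fires, +2 burnt (F count now 1)
Step 4: +2 fires, +1 burnt (F count now 2)
Step 5: +2 fires, +2 burnt (F count now 2)
Step 6: +1 fires, +2 burnt (F count now 1)
Step 7: +1 fires, +1 burnt (F count now 1)
Step 8: +1 fires, +1 burnt (F count now 1)
Step 9: +0 fires, +1 burnt (F count now 0)
Fire out after step 9
Initially T: 15, now '.': 21
Total burnt (originally-T cells now '.'): 11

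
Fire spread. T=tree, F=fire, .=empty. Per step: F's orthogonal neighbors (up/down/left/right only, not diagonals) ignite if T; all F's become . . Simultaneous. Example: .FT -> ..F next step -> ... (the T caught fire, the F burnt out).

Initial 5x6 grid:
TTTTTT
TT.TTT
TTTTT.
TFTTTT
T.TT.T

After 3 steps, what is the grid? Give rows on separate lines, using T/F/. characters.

Step 1: 3 trees catch fire, 1 burn out
  TTTTTT
  TT.TTT
  TFTTT.
  F.FTTT
  T.TT.T
Step 2: 6 trees catch fire, 3 burn out
  TTTTTT
  TF.TTT
  F.FTT.
  ...FTT
  F.FT.T
Step 3: 5 trees catch fire, 6 burn out
  TFTTTT
  F..TTT
  ...FT.
  ....FT
  ...F.T

TFTTTT
F..TTT
...FT.
....FT
...F.T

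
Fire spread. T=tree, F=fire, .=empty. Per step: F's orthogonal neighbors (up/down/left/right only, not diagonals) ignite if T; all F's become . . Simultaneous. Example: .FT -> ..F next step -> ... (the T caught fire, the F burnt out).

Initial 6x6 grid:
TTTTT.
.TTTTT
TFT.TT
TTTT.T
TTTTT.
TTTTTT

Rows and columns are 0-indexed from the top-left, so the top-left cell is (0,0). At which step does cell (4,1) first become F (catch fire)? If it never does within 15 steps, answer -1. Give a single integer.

Step 1: cell (4,1)='T' (+4 fires, +1 burnt)
Step 2: cell (4,1)='F' (+5 fires, +4 burnt)
  -> target ignites at step 2
Step 3: cell (4,1)='.' (+7 fires, +5 burnt)
Step 4: cell (4,1)='.' (+5 fires, +7 burnt)
Step 5: cell (4,1)='.' (+5 fires, +5 burnt)
Step 6: cell (4,1)='.' (+2 fires, +5 burnt)
Step 7: cell (4,1)='.' (+2 fires, +2 burnt)
Step 8: cell (4,1)='.' (+0 fires, +2 burnt)
  fire out at step 8

2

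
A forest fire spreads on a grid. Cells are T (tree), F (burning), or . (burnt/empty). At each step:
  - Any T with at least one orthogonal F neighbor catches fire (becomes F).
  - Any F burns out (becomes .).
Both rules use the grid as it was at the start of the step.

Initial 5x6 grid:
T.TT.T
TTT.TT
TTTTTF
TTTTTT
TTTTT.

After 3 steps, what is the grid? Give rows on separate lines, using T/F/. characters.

Step 1: 3 trees catch fire, 1 burn out
  T.TT.T
  TTT.TF
  TTTTF.
  TTTTTF
  TTTTT.
Step 2: 4 trees catch fire, 3 burn out
  T.TT.F
  TTT.F.
  TTTF..
  TTTTF.
  TTTTT.
Step 3: 3 trees catch fire, 4 burn out
  T.TT..
  TTT...
  TTF...
  TTTF..
  TTTTF.

T.TT..
TTT...
TTF...
TTTF..
TTTTF.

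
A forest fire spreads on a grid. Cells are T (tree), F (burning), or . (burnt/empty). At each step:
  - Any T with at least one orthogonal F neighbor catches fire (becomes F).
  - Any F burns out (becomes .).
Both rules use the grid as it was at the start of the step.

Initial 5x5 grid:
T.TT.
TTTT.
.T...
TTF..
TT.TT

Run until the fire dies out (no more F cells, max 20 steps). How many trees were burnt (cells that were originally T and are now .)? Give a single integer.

Step 1: +1 fires, +1 burnt (F count now 1)
Step 2: +3 fires, +1 burnt (F count now 3)
Step 3: +2 fires, +3 burnt (F count now 2)
Step 4: +2 fires, +2 burnt (F count now 2)
Step 5: +3 fires, +2 burnt (F count now 3)
Step 6: +1 fires, +3 burnt (F count now 1)
Step 7: +0 fires, +1 burnt (F count now 0)
Fire out after step 7
Initially T: 14, now '.': 23
Total burnt (originally-T cells now '.'): 12

Answer: 12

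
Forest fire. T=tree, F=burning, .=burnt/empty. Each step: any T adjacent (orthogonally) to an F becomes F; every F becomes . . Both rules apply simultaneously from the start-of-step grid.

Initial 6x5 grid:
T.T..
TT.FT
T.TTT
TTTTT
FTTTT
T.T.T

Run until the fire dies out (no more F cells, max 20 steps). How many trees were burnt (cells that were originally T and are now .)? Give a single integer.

Step 1: +5 fires, +2 burnt (F count now 5)
Step 2: +6 fires, +5 burnt (F count now 6)
Step 3: +5 fires, +6 burnt (F count now 5)
Step 4: +3 fires, +5 burnt (F count now 3)
Step 5: +1 fires, +3 burnt (F count now 1)
Step 6: +0 fires, +1 burnt (F count now 0)
Fire out after step 6
Initially T: 21, now '.': 29
Total burnt (originally-T cells now '.'): 20

Answer: 20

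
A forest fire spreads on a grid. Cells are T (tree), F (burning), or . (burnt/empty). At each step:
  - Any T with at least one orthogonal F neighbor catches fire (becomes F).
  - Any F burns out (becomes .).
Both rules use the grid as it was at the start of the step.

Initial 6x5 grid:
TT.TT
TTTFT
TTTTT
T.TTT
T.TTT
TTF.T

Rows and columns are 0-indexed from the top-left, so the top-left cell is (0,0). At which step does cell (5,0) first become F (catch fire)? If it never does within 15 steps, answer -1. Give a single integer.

Step 1: cell (5,0)='T' (+6 fires, +2 burnt)
Step 2: cell (5,0)='F' (+8 fires, +6 burnt)
  -> target ignites at step 2
Step 3: cell (5,0)='.' (+6 fires, +8 burnt)
Step 4: cell (5,0)='.' (+4 fires, +6 burnt)
Step 5: cell (5,0)='.' (+0 fires, +4 burnt)
  fire out at step 5

2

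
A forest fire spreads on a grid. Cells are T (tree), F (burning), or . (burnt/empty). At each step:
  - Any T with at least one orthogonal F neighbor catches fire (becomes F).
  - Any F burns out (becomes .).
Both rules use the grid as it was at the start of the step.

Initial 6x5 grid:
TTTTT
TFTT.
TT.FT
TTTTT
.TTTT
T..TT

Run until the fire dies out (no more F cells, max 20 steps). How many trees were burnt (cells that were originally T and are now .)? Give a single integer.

Step 1: +7 fires, +2 burnt (F count now 7)
Step 2: +8 fires, +7 burnt (F count now 8)
Step 3: +6 fires, +8 burnt (F count now 6)
Step 4: +1 fires, +6 burnt (F count now 1)
Step 5: +0 fires, +1 burnt (F count now 0)
Fire out after step 5
Initially T: 23, now '.': 29
Total burnt (originally-T cells now '.'): 22

Answer: 22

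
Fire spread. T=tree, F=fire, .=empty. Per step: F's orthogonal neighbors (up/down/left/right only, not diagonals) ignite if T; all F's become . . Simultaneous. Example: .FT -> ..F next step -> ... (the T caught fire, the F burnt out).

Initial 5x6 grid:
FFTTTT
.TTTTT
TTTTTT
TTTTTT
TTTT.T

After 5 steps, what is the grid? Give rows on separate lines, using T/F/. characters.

Step 1: 2 trees catch fire, 2 burn out
  ..FTTT
  .FTTTT
  TTTTTT
  TTTTTT
  TTTT.T
Step 2: 3 trees catch fire, 2 burn out
  ...FTT
  ..FTTT
  TFTTTT
  TTTTTT
  TTTT.T
Step 3: 5 trees catch fire, 3 burn out
  ....FT
  ...FTT
  F.FTTT
  TFTTTT
  TTTT.T
Step 4: 6 trees catch fire, 5 burn out
  .....F
  ....FT
  ...FTT
  F.FTTT
  TFTT.T
Step 5: 5 trees catch fire, 6 burn out
  ......
  .....F
  ....FT
  ...FTT
  F.FT.T

......
.....F
....FT
...FTT
F.FT.T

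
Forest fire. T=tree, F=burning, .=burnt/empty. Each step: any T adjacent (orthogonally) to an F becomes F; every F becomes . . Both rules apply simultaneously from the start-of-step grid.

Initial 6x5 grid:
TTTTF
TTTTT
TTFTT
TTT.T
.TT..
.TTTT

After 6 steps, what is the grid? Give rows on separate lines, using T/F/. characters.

Step 1: 6 trees catch fire, 2 burn out
  TTTF.
  TTFTF
  TF.FT
  TTF.T
  .TT..
  .TTTT
Step 2: 7 trees catch fire, 6 burn out
  TTF..
  TF.F.
  F...F
  TF..T
  .TF..
  .TTTT
Step 3: 6 trees catch fire, 7 burn out
  TF...
  F....
  .....
  F...F
  .F...
  .TFTT
Step 4: 3 trees catch fire, 6 burn out
  F....
  .....
  .....
  .....
  .....
  .F.FT
Step 5: 1 trees catch fire, 3 burn out
  .....
  .....
  .....
  .....
  .....
  ....F
Step 6: 0 trees catch fire, 1 burn out
  .....
  .....
  .....
  .....
  .....
  .....

.....
.....
.....
.....
.....
.....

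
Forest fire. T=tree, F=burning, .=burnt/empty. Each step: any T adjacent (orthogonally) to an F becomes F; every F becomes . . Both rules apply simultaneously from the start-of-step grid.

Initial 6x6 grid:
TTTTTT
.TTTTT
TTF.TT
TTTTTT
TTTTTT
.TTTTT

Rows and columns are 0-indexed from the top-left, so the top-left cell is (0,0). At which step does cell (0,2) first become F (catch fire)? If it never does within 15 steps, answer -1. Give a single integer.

Step 1: cell (0,2)='T' (+3 fires, +1 burnt)
Step 2: cell (0,2)='F' (+7 fires, +3 burnt)
  -> target ignites at step 2
Step 3: cell (0,2)='.' (+8 fires, +7 burnt)
Step 4: cell (0,2)='.' (+9 fires, +8 burnt)
Step 5: cell (0,2)='.' (+4 fires, +9 burnt)
Step 6: cell (0,2)='.' (+1 fires, +4 burnt)
Step 7: cell (0,2)='.' (+0 fires, +1 burnt)
  fire out at step 7

2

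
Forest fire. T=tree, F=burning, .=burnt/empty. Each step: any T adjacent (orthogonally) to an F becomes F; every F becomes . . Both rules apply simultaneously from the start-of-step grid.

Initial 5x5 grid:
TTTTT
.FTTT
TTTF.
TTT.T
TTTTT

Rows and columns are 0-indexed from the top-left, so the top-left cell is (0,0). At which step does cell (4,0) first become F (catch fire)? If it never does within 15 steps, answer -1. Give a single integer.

Step 1: cell (4,0)='T' (+5 fires, +2 burnt)
Step 2: cell (4,0)='T' (+7 fires, +5 burnt)
Step 3: cell (4,0)='T' (+4 fires, +7 burnt)
Step 4: cell (4,0)='F' (+2 fires, +4 burnt)
  -> target ignites at step 4
Step 5: cell (4,0)='.' (+1 fires, +2 burnt)
Step 6: cell (4,0)='.' (+1 fires, +1 burnt)
Step 7: cell (4,0)='.' (+0 fires, +1 burnt)
  fire out at step 7

4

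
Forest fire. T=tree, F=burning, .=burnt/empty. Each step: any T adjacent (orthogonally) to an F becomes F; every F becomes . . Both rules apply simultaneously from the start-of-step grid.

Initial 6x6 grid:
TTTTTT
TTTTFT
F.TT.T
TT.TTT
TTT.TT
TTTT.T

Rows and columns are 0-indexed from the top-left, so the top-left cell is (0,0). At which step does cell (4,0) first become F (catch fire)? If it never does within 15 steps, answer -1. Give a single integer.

Step 1: cell (4,0)='T' (+5 fires, +2 burnt)
Step 2: cell (4,0)='F' (+9 fires, +5 burnt)
  -> target ignites at step 2
Step 3: cell (4,0)='.' (+7 fires, +9 burnt)
Step 4: cell (4,0)='.' (+4 fires, +7 burnt)
Step 5: cell (4,0)='.' (+3 fires, +4 burnt)
Step 6: cell (4,0)='.' (+1 fires, +3 burnt)
Step 7: cell (4,0)='.' (+0 fires, +1 burnt)
  fire out at step 7

2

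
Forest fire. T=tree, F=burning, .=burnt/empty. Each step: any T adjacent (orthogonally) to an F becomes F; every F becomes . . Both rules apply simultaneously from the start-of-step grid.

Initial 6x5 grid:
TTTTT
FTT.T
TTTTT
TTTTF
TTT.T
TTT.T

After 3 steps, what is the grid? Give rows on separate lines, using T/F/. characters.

Step 1: 6 trees catch fire, 2 burn out
  FTTTT
  .FT.T
  FTTTF
  TTTF.
  TTT.F
  TTT.T
Step 2: 8 trees catch fire, 6 burn out
  .FTTT
  ..F.F
  .FTF.
  FTF..
  TTT..
  TTT.F
Step 3: 6 trees catch fire, 8 burn out
  ..FTF
  .....
  ..F..
  .F...
  FTF..
  TTT..

..FTF
.....
..F..
.F...
FTF..
TTT..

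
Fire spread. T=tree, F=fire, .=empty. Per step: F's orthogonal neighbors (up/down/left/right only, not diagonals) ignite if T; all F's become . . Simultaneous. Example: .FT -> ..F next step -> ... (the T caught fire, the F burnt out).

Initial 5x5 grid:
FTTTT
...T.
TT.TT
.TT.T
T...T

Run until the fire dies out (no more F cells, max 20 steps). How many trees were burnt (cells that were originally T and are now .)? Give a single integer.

Step 1: +1 fires, +1 burnt (F count now 1)
Step 2: +1 fires, +1 burnt (F count now 1)
Step 3: +1 fires, +1 burnt (F count now 1)
Step 4: +2 fires, +1 burnt (F count now 2)
Step 5: +1 fires, +2 burnt (F count now 1)
Step 6: +1 fires, +1 burnt (F count now 1)
Step 7: +1 fires, +1 burnt (F count now 1)
Step 8: +1 fires, +1 burnt (F count now 1)
Step 9: +0 fires, +1 burnt (F count now 0)
Fire out after step 9
Initially T: 14, now '.': 20
Total burnt (originally-T cells now '.'): 9

Answer: 9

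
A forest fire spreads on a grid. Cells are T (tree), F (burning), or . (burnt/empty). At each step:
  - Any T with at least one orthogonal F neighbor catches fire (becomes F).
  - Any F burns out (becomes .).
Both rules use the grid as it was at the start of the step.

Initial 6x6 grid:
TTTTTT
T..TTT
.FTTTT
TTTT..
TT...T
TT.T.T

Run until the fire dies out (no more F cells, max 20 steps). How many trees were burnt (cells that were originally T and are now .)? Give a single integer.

Step 1: +2 fires, +1 burnt (F count now 2)
Step 2: +4 fires, +2 burnt (F count now 4)
Step 3: +5 fires, +4 burnt (F count now 5)
Step 4: +4 fires, +5 burnt (F count now 4)
Step 5: +3 fires, +4 burnt (F count now 3)
Step 6: +2 fires, +3 burnt (F count now 2)
Step 7: +1 fires, +2 burnt (F count now 1)
Step 8: +1 fires, +1 burnt (F count now 1)
Step 9: +0 fires, +1 burnt (F count now 0)
Fire out after step 9
Initially T: 25, now '.': 33
Total burnt (originally-T cells now '.'): 22

Answer: 22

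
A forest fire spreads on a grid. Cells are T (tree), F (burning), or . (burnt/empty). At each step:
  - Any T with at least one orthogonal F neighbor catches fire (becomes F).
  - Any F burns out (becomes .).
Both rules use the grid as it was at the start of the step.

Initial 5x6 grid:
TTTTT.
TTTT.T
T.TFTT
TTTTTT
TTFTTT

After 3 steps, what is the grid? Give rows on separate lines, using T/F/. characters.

Step 1: 7 trees catch fire, 2 burn out
  TTTTT.
  TTTF.T
  T.F.FT
  TTFFTT
  TF.FTT
Step 2: 7 trees catch fire, 7 burn out
  TTTFT.
  TTF..T
  T....F
  TF..FT
  F...FT
Step 3: 7 trees catch fire, 7 burn out
  TTF.F.
  TF...F
  T.....
  F....F
  .....F

TTF.F.
TF...F
T.....
F....F
.....F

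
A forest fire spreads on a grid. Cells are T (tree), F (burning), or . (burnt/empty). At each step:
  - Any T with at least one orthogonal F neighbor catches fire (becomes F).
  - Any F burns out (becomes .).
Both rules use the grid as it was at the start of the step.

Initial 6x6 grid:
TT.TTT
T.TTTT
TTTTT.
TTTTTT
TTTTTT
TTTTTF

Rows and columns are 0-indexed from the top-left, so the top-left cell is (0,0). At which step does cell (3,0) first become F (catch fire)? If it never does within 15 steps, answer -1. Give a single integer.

Step 1: cell (3,0)='T' (+2 fires, +1 burnt)
Step 2: cell (3,0)='T' (+3 fires, +2 burnt)
Step 3: cell (3,0)='T' (+3 fires, +3 burnt)
Step 4: cell (3,0)='T' (+4 fires, +3 burnt)
Step 5: cell (3,0)='T' (+5 fires, +4 burnt)
Step 6: cell (3,0)='T' (+6 fires, +5 burnt)
Step 7: cell (3,0)='F' (+5 fires, +6 burnt)
  -> target ignites at step 7
Step 8: cell (3,0)='.' (+1 fires, +5 burnt)
Step 9: cell (3,0)='.' (+1 fires, +1 burnt)
Step 10: cell (3,0)='.' (+1 fires, +1 burnt)
Step 11: cell (3,0)='.' (+1 fires, +1 burnt)
Step 12: cell (3,0)='.' (+0 fires, +1 burnt)
  fire out at step 12

7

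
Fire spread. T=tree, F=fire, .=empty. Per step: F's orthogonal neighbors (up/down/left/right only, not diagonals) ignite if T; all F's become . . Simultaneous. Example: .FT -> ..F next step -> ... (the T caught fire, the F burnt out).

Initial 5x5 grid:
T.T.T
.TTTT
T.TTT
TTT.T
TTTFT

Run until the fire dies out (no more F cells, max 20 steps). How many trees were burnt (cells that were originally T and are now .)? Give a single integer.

Answer: 18

Derivation:
Step 1: +2 fires, +1 burnt (F count now 2)
Step 2: +3 fires, +2 burnt (F count now 3)
Step 3: +4 fires, +3 burnt (F count now 4)
Step 4: +4 fires, +4 burnt (F count now 4)
Step 5: +5 fires, +4 burnt (F count now 5)
Step 6: +0 fires, +5 burnt (F count now 0)
Fire out after step 6
Initially T: 19, now '.': 24
Total burnt (originally-T cells now '.'): 18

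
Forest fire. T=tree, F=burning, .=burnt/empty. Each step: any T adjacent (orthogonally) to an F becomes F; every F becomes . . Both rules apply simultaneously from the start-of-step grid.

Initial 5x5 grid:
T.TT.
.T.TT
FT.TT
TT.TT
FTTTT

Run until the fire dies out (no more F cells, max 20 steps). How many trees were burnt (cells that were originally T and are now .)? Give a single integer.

Step 1: +3 fires, +2 burnt (F count now 3)
Step 2: +3 fires, +3 burnt (F count now 3)
Step 3: +1 fires, +3 burnt (F count now 1)
Step 4: +2 fires, +1 burnt (F count now 2)
Step 5: +2 fires, +2 burnt (F count now 2)
Step 6: +2 fires, +2 burnt (F count now 2)
Step 7: +2 fires, +2 burnt (F count now 2)
Step 8: +1 fires, +2 burnt (F count now 1)
Step 9: +0 fires, +1 burnt (F count now 0)
Fire out after step 9
Initially T: 17, now '.': 24
Total burnt (originally-T cells now '.'): 16

Answer: 16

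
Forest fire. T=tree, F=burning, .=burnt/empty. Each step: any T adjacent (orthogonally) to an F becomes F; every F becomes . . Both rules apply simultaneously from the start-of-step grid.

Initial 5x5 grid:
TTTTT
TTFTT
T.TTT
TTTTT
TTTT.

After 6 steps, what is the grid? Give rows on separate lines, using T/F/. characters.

Step 1: 4 trees catch fire, 1 burn out
  TTFTT
  TF.FT
  T.FTT
  TTTTT
  TTTT.
Step 2: 6 trees catch fire, 4 burn out
  TF.FT
  F...F
  T..FT
  TTFTT
  TTTT.
Step 3: 7 trees catch fire, 6 burn out
  F...F
  .....
  F...F
  TF.FT
  TTFT.
Step 4: 4 trees catch fire, 7 burn out
  .....
  .....
  .....
  F...F
  TF.F.
Step 5: 1 trees catch fire, 4 burn out
  .....
  .....
  .....
  .....
  F....
Step 6: 0 trees catch fire, 1 burn out
  .....
  .....
  .....
  .....
  .....

.....
.....
.....
.....
.....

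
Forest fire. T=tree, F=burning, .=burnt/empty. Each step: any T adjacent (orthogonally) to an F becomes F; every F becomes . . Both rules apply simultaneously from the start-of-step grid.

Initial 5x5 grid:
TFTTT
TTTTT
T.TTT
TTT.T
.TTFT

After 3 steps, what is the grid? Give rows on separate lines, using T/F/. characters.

Step 1: 5 trees catch fire, 2 burn out
  F.FTT
  TFTTT
  T.TTT
  TTT.T
  .TF.F
Step 2: 6 trees catch fire, 5 burn out
  ...FT
  F.FTT
  T.TTT
  TTF.F
  .F...
Step 3: 6 trees catch fire, 6 burn out
  ....F
  ...FT
  F.FTF
  TF...
  .....

....F
...FT
F.FTF
TF...
.....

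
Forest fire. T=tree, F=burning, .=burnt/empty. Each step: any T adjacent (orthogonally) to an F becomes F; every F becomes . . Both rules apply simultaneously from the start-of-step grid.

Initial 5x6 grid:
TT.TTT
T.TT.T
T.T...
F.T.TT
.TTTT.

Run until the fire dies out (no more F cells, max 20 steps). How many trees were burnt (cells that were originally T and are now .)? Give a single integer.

Step 1: +1 fires, +1 burnt (F count now 1)
Step 2: +1 fires, +1 burnt (F count now 1)
Step 3: +1 fires, +1 burnt (F count now 1)
Step 4: +1 fires, +1 burnt (F count now 1)
Step 5: +0 fires, +1 burnt (F count now 0)
Fire out after step 5
Initially T: 18, now '.': 16
Total burnt (originally-T cells now '.'): 4

Answer: 4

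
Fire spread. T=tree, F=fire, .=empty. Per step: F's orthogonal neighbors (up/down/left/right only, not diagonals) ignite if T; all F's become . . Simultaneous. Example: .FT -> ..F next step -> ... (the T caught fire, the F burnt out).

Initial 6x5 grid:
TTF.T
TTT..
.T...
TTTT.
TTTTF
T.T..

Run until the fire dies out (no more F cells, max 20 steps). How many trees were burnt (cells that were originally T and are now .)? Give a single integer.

Answer: 16

Derivation:
Step 1: +3 fires, +2 burnt (F count now 3)
Step 2: +4 fires, +3 burnt (F count now 4)
Step 3: +5 fires, +4 burnt (F count now 5)
Step 4: +2 fires, +5 burnt (F count now 2)
Step 5: +2 fires, +2 burnt (F count now 2)
Step 6: +0 fires, +2 burnt (F count now 0)
Fire out after step 6
Initially T: 17, now '.': 29
Total burnt (originally-T cells now '.'): 16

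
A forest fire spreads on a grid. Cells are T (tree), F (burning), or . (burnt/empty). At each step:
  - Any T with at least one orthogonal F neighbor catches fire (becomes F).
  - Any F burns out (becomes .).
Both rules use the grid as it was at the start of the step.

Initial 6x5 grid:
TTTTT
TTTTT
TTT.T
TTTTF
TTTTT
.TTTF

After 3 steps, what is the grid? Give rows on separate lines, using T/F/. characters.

Step 1: 4 trees catch fire, 2 burn out
  TTTTT
  TTTTT
  TTT.F
  TTTF.
  TTTTF
  .TTF.
Step 2: 4 trees catch fire, 4 burn out
  TTTTT
  TTTTF
  TTT..
  TTF..
  TTTF.
  .TF..
Step 3: 6 trees catch fire, 4 burn out
  TTTTF
  TTTF.
  TTF..
  TF...
  TTF..
  .F...

TTTTF
TTTF.
TTF..
TF...
TTF..
.F...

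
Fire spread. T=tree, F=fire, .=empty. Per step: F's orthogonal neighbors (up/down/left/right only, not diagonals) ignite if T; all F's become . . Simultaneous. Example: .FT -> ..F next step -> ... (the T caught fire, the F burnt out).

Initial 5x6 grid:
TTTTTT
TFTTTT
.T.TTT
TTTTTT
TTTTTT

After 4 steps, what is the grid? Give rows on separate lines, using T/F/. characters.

Step 1: 4 trees catch fire, 1 burn out
  TFTTTT
  F.FTTT
  .F.TTT
  TTTTTT
  TTTTTT
Step 2: 4 trees catch fire, 4 burn out
  F.FTTT
  ...FTT
  ...TTT
  TFTTTT
  TTTTTT
Step 3: 6 trees catch fire, 4 burn out
  ...FTT
  ....FT
  ...FTT
  F.FTTT
  TFTTTT
Step 4: 6 trees catch fire, 6 burn out
  ....FT
  .....F
  ....FT
  ...FTT
  F.FTTT

....FT
.....F
....FT
...FTT
F.FTTT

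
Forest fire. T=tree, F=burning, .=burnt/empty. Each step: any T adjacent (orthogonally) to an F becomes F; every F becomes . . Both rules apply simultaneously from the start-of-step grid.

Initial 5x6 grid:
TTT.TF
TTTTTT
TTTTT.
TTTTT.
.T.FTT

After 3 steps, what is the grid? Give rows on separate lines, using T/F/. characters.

Step 1: 4 trees catch fire, 2 burn out
  TTT.F.
  TTTTTF
  TTTTT.
  TTTFT.
  .T..FT
Step 2: 5 trees catch fire, 4 burn out
  TTT...
  TTTTF.
  TTTFT.
  TTF.F.
  .T...F
Step 3: 4 trees catch fire, 5 burn out
  TTT...
  TTTF..
  TTF.F.
  TF....
  .T....

TTT...
TTTF..
TTF.F.
TF....
.T....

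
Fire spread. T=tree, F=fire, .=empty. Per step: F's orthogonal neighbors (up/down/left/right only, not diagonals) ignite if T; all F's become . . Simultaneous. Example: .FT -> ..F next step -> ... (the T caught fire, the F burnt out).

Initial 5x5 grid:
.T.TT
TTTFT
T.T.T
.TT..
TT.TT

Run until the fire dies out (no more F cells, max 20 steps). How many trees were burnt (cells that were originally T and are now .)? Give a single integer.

Step 1: +3 fires, +1 burnt (F count now 3)
Step 2: +4 fires, +3 burnt (F count now 4)
Step 3: +3 fires, +4 burnt (F count now 3)
Step 4: +2 fires, +3 burnt (F count now 2)
Step 5: +1 fires, +2 burnt (F count now 1)
Step 6: +1 fires, +1 burnt (F count now 1)
Step 7: +0 fires, +1 burnt (F count now 0)
Fire out after step 7
Initially T: 16, now '.': 23
Total burnt (originally-T cells now '.'): 14

Answer: 14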